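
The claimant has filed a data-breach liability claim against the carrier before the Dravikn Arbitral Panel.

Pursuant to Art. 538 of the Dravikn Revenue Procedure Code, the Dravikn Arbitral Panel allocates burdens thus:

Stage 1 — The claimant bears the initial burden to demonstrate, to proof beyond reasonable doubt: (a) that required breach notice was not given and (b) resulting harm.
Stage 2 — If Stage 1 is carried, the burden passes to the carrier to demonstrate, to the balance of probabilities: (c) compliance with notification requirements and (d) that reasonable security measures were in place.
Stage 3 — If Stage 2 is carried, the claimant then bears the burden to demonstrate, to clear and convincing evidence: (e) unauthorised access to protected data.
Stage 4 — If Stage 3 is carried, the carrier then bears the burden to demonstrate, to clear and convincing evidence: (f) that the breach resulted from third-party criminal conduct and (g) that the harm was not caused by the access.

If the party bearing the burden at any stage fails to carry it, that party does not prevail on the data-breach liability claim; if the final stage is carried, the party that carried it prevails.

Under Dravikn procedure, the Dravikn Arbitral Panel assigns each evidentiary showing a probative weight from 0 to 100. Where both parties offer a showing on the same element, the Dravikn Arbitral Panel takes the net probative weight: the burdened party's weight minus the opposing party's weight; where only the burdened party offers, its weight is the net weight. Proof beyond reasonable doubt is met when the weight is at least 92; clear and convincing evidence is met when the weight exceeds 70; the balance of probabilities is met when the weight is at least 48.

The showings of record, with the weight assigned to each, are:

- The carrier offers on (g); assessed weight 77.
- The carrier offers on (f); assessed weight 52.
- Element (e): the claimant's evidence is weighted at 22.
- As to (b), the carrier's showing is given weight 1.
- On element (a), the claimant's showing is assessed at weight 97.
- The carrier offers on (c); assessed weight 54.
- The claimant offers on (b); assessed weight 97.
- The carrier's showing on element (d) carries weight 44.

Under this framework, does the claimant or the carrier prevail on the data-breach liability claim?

At Stage 1 the claimant must meet proof beyond reasonable doubt (weight is at least 92): on (a) the weight is 97, ≥ 92, so (a) meets the standard; on (b) the weight is 97 less the opposing 1 gives net 96, ≥ 92, so (b) meets the standard.
  The claimant carries Stage 1; the carrier now bears the burden.
At Stage 2 the carrier must meet the balance of probabilities (weight is at least 48): on (c) the weight is 54, which does reach 48, so (c) meets the standard; on (d) the weight is 44, which does not reach 48, so (d) does not meet the standard.
  Stage 2 not carried; the carrier fails its burden.
The claimant prevails.

claimant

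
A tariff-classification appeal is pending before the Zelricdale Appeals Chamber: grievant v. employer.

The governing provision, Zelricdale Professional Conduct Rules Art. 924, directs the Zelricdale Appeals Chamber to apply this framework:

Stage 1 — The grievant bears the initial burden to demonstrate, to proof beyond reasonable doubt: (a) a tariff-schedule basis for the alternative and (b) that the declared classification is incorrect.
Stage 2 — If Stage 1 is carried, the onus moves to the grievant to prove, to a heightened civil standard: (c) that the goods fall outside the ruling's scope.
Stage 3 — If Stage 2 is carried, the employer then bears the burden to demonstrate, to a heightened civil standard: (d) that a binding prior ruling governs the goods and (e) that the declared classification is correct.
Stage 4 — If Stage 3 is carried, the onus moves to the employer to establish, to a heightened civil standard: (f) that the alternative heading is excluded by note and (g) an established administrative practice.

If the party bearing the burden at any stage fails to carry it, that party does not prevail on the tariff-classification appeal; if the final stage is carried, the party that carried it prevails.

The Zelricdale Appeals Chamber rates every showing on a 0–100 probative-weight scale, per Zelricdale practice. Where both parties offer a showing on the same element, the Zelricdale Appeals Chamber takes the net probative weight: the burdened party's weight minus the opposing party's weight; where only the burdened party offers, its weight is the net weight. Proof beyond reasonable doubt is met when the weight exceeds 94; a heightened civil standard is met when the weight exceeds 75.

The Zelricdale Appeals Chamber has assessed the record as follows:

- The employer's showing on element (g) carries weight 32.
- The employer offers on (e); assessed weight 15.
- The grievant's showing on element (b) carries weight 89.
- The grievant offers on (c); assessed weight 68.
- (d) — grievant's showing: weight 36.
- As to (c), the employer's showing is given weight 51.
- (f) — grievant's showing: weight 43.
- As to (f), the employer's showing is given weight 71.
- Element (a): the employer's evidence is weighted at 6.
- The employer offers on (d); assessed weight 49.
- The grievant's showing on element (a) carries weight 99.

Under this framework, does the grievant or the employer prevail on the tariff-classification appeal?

Stage 1 (grievant, proof beyond reasonable doubt, weight exceeds 94): (a) net 99−6=93 ≤ 94 — fails; (b) 89 ≤ 94 — fails.
  Not every element is met, so the grievant fails to carry Stage 1.
The employer prevails.

employer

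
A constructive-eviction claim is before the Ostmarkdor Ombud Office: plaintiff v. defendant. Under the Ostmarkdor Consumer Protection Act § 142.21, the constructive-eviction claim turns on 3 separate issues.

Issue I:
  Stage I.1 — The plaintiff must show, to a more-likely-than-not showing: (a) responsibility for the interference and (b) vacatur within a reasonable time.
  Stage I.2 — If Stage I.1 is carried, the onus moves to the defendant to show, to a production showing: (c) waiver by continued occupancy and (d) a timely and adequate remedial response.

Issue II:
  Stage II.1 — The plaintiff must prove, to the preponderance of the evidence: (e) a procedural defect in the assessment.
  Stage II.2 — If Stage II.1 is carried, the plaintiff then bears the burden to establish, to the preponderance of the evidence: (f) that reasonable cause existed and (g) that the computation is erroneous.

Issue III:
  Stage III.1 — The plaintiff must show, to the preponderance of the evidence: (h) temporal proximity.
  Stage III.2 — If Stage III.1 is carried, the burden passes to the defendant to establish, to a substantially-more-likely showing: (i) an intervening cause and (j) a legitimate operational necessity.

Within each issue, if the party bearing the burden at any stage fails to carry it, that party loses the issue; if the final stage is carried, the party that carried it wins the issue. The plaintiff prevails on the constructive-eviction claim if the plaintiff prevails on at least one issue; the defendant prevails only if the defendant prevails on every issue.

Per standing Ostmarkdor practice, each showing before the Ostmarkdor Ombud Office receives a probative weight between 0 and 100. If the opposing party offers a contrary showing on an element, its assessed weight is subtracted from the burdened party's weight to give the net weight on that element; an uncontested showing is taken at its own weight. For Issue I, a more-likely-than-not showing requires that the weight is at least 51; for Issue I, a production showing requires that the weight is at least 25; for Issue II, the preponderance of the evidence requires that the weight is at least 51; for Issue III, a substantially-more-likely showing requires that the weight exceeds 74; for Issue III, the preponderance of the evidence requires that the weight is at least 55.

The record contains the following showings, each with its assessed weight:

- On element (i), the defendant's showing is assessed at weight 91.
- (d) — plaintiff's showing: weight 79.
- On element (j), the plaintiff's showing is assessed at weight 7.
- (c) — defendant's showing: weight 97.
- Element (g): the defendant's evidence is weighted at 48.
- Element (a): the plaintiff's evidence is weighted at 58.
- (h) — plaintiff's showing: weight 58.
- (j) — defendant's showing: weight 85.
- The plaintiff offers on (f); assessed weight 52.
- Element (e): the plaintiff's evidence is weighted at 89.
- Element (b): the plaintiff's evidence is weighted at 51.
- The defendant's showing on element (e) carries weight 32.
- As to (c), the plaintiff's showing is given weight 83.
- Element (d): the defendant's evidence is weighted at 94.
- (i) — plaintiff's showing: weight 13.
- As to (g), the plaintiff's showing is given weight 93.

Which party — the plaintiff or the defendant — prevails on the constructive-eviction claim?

plaintiff

— Issue I —
Stage I.1 (plaintiff, a more-likely-than-not showing, weight is at least 51): (a) 58 ≥ 51 — meets; (b) 51 ≥ 51 — meets.
  The plaintiff carries Stage I.1; the defendant now bears the burden.
Stage I.2 (defendant, a production showing, weight is at least 25): (c) net 97−83=14 < 25 — fails; (d) net 94−79=15 < 25 — fails.
  Stage I.2 not carried; the defendant fails its burden.
So the plaintiff prevails on this issue.
— Issue II —
Stage II.1 (plaintiff, the preponderance of the evidence, weight is at least 51): (e) net 89−32=57 ≥ 51 — meets.
  Stage II.1 is satisfied; the plaintiff continues to bear the burden.
Stage II.2 (plaintiff, the preponderance of the evidence, weight is at least 51): (f) 52 ≥ 51 — meets; (g) net 93−48=45 < 51 — fails.
  Stage II.2 not carried; the plaintiff fails its burden.
So the defendant prevails on this issue.
— Issue III —
Stage III.1 — burden on plaintiff; standard: the preponderance of the evidence (weight is at least 55).
    (h): 58 ≥ 55 [met]
  Stage III.1 carried; the burden shifts to the defendant.
Stage III.2 — burden on defendant; standard: a substantially-more-likely showing (weight exceeds 74).
    (i): 91 − 13 = 78 > 74 [met]
    (j): 85 − 7 = 78 > 74 [met]
  The defendant carries the last stage.
With every stage satisfied, the defendant prevails on this issue.
Per-issue: Issue I → plaintiff; Issue II → defendant; Issue III → defendant. The plaintiff must prevail on at least one issue; overall, the plaintiff prevails.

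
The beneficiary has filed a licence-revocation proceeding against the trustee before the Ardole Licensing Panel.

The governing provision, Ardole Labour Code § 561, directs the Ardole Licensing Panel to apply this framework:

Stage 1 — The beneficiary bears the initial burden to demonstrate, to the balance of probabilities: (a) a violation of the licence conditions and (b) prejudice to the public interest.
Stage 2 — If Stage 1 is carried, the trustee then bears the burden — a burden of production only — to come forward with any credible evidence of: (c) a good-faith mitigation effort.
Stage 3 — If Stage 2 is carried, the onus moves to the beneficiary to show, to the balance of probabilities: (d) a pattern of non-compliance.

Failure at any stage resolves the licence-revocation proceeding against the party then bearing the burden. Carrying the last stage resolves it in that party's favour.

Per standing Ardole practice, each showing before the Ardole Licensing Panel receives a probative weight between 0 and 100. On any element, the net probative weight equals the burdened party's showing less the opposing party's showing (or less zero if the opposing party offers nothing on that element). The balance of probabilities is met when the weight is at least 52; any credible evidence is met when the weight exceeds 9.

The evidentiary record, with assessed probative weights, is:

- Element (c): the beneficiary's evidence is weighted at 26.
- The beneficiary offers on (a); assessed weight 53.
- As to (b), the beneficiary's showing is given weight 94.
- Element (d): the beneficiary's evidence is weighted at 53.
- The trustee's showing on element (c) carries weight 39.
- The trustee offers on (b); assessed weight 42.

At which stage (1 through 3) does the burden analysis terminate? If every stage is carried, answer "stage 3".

Stage 1 (beneficiary, the balance of probabilities, weight is at least 52): (a) 53 ≥ 52 — meets; (b) net 94−42=52 ≥ 52 — meets.
  Stage 1 is satisfied; the onus moves to the trustee.
Stage 2 (trustee, any credible evidence, weight exceeds 9): (c) net 39−26=13 > 9 — meets.
  All elements met. The burden passes to the beneficiary.
Stage 3 (beneficiary, the balance of probabilities, weight is at least 52): (d) 53 ≥ 52 — meets.
  Stage 3 carried; the final stage is satisfied.
With every stage satisfied, the beneficiary prevails.

stage 3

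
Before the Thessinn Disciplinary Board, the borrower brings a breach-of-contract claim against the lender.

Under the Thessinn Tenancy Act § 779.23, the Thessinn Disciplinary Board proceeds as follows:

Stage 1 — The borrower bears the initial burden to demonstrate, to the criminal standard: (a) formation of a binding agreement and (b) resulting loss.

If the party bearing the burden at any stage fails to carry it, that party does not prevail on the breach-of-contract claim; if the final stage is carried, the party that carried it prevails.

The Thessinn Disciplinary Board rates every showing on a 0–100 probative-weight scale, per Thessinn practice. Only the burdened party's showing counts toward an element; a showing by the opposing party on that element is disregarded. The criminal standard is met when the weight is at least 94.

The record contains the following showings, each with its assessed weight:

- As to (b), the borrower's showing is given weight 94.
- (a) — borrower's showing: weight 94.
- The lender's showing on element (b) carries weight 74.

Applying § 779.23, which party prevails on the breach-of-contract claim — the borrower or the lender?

borrower

Stage 1 — burden on borrower; standard: the criminal standard (weight is at least 94).
    (a): 94 ≥ 94 [met]
    (b): 94 (lender's 74 disregarded) ≥ 94 [met]
  The borrower carries the last stage.
Every stage carried; the borrower prevails.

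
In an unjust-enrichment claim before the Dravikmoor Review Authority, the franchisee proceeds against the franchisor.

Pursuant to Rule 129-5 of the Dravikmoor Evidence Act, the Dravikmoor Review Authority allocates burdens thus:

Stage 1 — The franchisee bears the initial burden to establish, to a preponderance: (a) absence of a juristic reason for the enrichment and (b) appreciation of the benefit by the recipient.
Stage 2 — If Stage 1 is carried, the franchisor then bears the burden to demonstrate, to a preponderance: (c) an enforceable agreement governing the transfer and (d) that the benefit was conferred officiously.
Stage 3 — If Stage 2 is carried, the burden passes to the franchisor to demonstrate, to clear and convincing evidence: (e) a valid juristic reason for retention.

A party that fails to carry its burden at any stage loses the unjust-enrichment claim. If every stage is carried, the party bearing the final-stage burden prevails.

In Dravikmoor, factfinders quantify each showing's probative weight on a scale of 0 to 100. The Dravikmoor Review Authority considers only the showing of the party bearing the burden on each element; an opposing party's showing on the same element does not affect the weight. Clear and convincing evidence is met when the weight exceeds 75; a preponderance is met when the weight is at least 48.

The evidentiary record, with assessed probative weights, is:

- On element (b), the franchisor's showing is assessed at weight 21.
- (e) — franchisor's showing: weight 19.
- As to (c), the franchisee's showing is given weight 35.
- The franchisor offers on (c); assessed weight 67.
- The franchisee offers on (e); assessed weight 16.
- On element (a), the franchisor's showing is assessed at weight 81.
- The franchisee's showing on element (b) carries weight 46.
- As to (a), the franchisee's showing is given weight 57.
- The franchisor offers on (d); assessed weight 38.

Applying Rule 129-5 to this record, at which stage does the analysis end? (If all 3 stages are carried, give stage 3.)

Stage 1 (franchisee, a preponderance, weight is at least 48): (a) 57 (franchisor's 81 disregarded) ≥ 48 — meets; (b) 46 (franchisor's 21 disregarded) < 48 — fails.
  Stage 1 not carried; the franchisee fails its burden.
The analysis ends at Stage 1; the franchisor prevails.

stage 1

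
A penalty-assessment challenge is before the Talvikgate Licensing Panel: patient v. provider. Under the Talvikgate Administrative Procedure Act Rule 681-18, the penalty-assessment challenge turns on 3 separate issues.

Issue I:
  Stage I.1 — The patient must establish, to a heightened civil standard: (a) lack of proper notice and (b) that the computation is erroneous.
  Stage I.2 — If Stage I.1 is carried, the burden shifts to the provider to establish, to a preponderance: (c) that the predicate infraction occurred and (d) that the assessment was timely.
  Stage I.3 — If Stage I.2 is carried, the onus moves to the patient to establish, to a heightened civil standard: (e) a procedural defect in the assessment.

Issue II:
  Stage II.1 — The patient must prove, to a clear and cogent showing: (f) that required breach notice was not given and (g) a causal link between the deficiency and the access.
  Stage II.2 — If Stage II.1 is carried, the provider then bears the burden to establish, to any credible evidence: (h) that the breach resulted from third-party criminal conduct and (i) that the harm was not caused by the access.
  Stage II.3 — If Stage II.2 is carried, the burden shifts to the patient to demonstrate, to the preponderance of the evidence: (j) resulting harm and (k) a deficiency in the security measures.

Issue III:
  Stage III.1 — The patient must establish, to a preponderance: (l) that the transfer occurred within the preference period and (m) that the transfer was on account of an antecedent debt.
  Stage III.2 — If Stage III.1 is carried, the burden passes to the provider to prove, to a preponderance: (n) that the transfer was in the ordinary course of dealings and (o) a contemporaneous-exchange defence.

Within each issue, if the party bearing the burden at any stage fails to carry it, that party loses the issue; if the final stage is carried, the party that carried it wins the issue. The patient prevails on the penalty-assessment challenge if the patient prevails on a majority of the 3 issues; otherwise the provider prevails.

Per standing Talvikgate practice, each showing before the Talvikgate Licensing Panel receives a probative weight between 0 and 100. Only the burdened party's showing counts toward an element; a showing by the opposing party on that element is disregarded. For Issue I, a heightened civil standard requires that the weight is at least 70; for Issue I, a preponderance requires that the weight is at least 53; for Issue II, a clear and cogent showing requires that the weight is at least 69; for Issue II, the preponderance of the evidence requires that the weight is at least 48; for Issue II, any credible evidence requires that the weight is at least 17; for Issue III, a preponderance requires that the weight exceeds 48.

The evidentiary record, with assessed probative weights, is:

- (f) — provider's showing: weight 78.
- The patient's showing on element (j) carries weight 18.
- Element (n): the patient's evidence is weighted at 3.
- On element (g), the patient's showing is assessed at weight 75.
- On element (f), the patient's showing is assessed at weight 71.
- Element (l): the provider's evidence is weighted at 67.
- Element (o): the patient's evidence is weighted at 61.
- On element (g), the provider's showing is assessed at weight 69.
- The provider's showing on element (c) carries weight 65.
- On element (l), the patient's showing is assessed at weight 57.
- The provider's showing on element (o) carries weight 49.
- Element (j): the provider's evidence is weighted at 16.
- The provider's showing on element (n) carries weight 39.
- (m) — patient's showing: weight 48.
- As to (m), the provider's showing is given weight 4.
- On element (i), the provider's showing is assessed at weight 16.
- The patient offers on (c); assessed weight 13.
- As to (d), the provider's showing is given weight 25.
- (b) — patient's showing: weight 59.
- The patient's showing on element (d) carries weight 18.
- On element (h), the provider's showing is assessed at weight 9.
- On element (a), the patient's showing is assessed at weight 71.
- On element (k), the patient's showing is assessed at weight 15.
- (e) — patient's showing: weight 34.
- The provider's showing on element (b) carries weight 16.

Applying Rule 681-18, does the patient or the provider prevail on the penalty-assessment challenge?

— Issue I —
Stage I.1 — burden on patient; standard: a heightened civil standard (weight is at least 70).
    (a): 71 ≥ 70 [met]
    (b): 59 (provider's 16 disregarded) < 70 [not met]
  Not every element is met, so the patient fails to carry Stage I.1.
The provider prevails on this issue.
— Issue II —
Stage II.1 (patient, a clear and cogent showing, weight is at least 69): (f) 71 (provider's 78 disregarded) ≥ 69 — meets; (g) 75 (provider's 69 disregarded) ≥ 69 — meets.
  Stage II.1 carried; the burden shifts to the provider.
Stage II.2 (provider, any credible evidence, weight is at least 17): (h) 9 < 17 — fails; (i) 16 < 17 — fails.
  The provider does not carry Stage II.2.
The patient prevails on this issue.
— Issue III —
Stage III.1 — burden on patient; standard: a preponderance (weight exceeds 48).
    (l): 57 (provider's 67 disregarded) > 48 [met]
    (m): 48 (provider's 4 disregarded) ≤ 48 [not met]
  Stage III.1 not carried; the patient fails its burden.
So the provider prevails on this issue.
Per-issue: Issue I → provider; Issue II → patient; Issue III → provider. The patient must prevail on a majority of issues; overall, the provider prevails.

provider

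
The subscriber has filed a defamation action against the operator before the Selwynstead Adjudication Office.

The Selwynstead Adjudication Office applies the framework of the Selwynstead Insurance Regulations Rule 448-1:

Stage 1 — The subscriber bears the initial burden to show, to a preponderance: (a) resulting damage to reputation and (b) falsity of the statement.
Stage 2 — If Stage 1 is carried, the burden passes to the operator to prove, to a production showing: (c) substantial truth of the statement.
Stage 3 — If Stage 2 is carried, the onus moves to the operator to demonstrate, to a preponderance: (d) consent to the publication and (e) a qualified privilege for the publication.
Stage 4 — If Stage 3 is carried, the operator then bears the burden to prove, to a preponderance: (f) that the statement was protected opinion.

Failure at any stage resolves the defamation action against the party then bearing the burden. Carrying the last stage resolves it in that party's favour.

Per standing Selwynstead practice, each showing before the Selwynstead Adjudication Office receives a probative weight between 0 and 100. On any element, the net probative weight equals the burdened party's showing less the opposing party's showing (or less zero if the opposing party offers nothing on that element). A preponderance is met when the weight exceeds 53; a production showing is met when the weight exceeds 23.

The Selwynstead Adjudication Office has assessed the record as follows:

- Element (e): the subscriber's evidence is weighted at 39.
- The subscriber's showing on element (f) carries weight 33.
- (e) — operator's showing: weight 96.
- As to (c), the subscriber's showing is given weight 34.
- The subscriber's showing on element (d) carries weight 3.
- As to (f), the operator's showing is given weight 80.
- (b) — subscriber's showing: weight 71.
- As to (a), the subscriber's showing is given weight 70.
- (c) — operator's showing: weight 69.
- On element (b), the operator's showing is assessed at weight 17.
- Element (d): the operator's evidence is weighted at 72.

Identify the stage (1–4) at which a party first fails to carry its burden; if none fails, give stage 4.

Stage 1 (subscriber, a preponderance, weight exceeds 53): (a) 70 > 53 — meets; (b) net 71−17=54 > 53 — meets.
  The subscriber carries Stage 1; the operator now bears the burden.
Stage 2 (operator, a production showing, weight exceeds 23): (c) net 69−34=35 > 23 — meets.
  Stage 2 is satisfied; the operator continues to bear the burden.
Stage 3 (operator, a preponderance, weight exceeds 53): (d) net 72−3=69 > 53 — meets; (e) net 96−39=57 > 53 — meets.
  Stage 3 is satisfied; the operator continues to bear the burden.
Stage 4 (operator, a preponderance, weight exceeds 53): (f) net 80−33=47 ≤ 53 — fails.
  Stage 4 not carried; the operator fails its burden.
So the subscriber prevails.

stage 4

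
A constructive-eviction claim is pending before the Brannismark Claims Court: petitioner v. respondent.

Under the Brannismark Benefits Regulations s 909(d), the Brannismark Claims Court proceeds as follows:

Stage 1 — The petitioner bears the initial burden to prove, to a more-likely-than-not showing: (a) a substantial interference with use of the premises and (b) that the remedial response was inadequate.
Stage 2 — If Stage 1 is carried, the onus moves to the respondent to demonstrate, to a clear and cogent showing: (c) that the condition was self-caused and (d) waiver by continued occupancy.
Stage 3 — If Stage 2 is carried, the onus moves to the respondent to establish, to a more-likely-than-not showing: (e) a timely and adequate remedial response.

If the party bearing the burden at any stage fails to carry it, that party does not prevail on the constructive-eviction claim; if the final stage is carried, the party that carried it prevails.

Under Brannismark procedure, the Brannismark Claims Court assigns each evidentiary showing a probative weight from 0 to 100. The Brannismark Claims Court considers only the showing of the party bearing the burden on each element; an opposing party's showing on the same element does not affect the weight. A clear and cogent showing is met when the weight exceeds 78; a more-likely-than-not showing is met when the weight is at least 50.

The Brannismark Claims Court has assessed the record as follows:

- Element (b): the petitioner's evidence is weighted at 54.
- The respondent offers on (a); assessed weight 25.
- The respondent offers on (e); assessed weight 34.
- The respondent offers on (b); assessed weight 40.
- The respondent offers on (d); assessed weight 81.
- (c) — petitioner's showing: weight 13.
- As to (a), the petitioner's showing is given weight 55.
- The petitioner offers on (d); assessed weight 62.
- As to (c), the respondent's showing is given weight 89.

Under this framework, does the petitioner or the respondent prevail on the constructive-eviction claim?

petitioner

At Stage 1 the petitioner must meet a more-likely-than-not showing (weight is at least 50): on (a) the weight is 55 (the respondent's 25 is given no effect), which does reach 50, so (a) meets the standard; on (b) the weight is 54 (the respondent's 40 is given no effect), ≥ 50, so (b) meets the standard.
  The petitioner carries Stage 1; the respondent now bears the burden.
At Stage 2 the respondent must meet a clear and cogent showing (weight exceeds 78): on (c) the weight is 89 (the petitioner's 13 is given no effect), which does exceed 78, so (c) meets the standard; on (d) the weight is 81 (the petitioner's 62 is given no effect), which does exceed 78, so (d) meets the standard.
  Stage 2 is satisfied; the respondent continues to bear the burden.
At Stage 3 the respondent must meet a more-likely-than-not showing (weight is at least 50): on (e) the weight is 34, < 50, so (e) does not meet the standard.
  The respondent does not carry Stage 3.
The analysis ends at Stage 3; the petitioner prevails.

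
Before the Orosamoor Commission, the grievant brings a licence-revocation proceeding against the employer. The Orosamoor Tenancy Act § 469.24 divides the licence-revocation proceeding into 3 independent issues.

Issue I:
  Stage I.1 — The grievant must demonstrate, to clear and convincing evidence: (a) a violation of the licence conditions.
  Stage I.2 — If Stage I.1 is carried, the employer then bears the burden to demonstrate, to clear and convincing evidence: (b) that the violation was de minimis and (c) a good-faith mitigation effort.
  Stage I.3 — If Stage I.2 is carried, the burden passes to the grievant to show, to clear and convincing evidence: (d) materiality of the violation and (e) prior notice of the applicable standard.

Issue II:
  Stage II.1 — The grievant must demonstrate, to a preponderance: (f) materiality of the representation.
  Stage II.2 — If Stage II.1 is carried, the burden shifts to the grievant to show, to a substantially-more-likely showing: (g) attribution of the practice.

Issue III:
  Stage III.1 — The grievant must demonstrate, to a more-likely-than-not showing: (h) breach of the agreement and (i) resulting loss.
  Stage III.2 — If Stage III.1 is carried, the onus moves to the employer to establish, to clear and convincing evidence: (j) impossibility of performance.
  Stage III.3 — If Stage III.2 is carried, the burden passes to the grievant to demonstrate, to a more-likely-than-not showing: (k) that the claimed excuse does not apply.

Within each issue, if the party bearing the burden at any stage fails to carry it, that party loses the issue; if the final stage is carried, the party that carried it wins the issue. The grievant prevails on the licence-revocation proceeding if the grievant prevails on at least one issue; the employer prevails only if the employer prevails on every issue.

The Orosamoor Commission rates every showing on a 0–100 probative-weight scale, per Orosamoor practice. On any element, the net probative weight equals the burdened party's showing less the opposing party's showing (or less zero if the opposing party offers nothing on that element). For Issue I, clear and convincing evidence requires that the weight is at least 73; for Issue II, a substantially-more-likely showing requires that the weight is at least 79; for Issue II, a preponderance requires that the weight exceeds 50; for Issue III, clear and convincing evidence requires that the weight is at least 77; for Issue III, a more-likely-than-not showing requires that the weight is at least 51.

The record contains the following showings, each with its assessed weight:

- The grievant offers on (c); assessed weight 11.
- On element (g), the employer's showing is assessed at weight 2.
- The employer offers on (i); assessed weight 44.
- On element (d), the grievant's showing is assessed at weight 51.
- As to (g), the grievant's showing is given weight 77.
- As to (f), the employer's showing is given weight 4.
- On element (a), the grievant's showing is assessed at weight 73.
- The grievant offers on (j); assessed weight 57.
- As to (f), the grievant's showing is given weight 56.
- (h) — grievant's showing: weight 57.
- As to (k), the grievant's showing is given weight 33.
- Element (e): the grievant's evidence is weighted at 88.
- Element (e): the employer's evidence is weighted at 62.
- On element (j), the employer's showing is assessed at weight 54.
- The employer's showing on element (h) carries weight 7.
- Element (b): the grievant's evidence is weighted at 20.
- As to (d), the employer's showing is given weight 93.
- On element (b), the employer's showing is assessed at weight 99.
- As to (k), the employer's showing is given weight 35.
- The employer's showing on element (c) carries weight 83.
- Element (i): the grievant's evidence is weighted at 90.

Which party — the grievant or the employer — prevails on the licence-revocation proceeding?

— Issue I —
Stage I.1 (grievant, clear and convincing evidence, weight is at least 73): (a) 73 ≥ 73 — meets.
  The grievant carries Stage I.1; the employer now bears the burden.
Stage I.2 (employer, clear and convincing evidence, weight is at least 73): (b) net 99−20=79 ≥ 73 — meets; (c) net 83−11=72 < 73 — fails.
  Stage I.2 not carried; the employer fails its burden.
The grievant prevails on this issue.
— Issue II —
At Stage II.1 the grievant must meet a preponderance (weight exceeds 50): on (f) the weight is 56 less the opposing 4 gives net 52, which does exceed 50, so (f) meets the standard.
  All elements met. The grievant retains the burden for Stage II.2.
At Stage II.2 the grievant must meet a substantially-more-likely showing (weight is at least 79): on (g) the weight is 77 less the opposing 2 gives net 75, which does not reach 79, so (g) does not meet the standard.
  Not every element is met, so the grievant fails to carry Stage II.2.
The employer prevails on this issue.
— Issue III —
Stage III.1 — burden on grievant; standard: a more-likely-than-not showing (weight is at least 51).
    (h): 57 − 7 = 50 < 51 [not met]
    (i): 90 − 44 = 46 < 51 [not met]
  The grievant does not carry Stage III.1.
The employer prevails on this issue.
Per-issue: Issue I → grievant; Issue II → employer; Issue III → employer. The grievant must prevail on at least one issue; overall, the grievant prevails.

grievant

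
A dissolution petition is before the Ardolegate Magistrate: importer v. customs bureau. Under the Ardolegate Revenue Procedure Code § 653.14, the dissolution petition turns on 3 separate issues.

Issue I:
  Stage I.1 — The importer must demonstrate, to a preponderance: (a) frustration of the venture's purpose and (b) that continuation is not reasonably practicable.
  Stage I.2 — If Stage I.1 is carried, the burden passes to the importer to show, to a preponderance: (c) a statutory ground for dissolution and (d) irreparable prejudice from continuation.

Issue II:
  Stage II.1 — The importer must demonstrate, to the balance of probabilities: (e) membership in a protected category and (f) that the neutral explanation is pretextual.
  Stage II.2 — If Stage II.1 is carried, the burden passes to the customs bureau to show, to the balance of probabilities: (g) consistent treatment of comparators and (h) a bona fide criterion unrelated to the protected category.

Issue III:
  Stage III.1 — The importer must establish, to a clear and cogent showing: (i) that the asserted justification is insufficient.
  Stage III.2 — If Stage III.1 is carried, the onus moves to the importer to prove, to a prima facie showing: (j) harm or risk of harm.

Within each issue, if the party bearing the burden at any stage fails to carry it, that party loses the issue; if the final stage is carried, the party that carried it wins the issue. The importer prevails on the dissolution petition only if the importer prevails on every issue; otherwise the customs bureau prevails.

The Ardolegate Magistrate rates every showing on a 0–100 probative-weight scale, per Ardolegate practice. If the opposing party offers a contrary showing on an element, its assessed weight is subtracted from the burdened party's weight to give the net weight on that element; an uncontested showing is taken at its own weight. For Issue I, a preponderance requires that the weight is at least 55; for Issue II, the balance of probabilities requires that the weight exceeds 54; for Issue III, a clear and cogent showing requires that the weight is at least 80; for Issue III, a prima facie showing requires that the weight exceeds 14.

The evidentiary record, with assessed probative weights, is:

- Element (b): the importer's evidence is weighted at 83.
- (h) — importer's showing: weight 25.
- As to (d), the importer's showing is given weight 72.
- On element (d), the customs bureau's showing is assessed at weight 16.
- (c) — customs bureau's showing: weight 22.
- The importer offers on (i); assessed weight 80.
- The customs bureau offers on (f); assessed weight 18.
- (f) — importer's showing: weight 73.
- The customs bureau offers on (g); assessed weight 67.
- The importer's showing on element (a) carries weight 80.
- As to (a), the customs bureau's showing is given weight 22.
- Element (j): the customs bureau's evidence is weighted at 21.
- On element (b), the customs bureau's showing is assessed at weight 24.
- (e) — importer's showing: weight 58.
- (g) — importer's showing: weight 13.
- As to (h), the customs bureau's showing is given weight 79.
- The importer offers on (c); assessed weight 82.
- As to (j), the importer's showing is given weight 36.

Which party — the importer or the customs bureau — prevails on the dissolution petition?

— Issue I —
Stage I.1 (importer, a preponderance, weight is at least 55): (a) net 80−22=58 ≥ 55 — meets; (b) net 83−24=59 ≥ 55 — meets.
  All elements met. The importer retains the burden for Stage I.2.
Stage I.2 (importer, a preponderance, weight is at least 55): (c) net 82−22=60 ≥ 55 — meets; (d) net 72−16=56 ≥ 55 — meets.
  Stage I.2 carried; the final stage is satisfied.
With every stage satisfied, the importer prevails on this issue.
— Issue II —
At Stage II.1 the importer must meet the balance of probabilities (weight exceeds 54): on (e) the weight is 58, > 54, so (e) meets the standard; on (f) the weight is 73 less the opposing 18 gives net 55, which does exceed 54, so (f) meets the standard.
  The importer carries Stage II.1; the customs bureau now bears the burden.
At Stage II.2 the customs bureau must meet the balance of probabilities (weight exceeds 54): on (g) the weight is 67 less the opposing 13 gives net 54, ≤ 54, so (g) does not meet the standard; on (h) the weight is 79 less the opposing 25 gives net 54, ≤ 54, so (h) does not meet the standard.
  Stage II.2 not carried; the customs bureau fails its burden.
The analysis ends at Stage II.2; the importer prevails on this issue.
— Issue III —
Stage III.1 — burden on importer; standard: a clear and cogent showing (weight is at least 80).
    (i): 80 ≥ 80 [met]
  All elements met. The importer retains the burden for Stage III.2.
Stage III.2 — burden on importer; standard: a prima facie showing (weight exceeds 14).
    (j): 36 − 21 = 15 > 14 [met]
  The importer carries the last stage.
Every stage carried; the importer prevails on this issue.
Per-issue: Issue I → importer; Issue II → importer; Issue III → importer. The importer must prevail on every issue; overall, the importer prevails.

importer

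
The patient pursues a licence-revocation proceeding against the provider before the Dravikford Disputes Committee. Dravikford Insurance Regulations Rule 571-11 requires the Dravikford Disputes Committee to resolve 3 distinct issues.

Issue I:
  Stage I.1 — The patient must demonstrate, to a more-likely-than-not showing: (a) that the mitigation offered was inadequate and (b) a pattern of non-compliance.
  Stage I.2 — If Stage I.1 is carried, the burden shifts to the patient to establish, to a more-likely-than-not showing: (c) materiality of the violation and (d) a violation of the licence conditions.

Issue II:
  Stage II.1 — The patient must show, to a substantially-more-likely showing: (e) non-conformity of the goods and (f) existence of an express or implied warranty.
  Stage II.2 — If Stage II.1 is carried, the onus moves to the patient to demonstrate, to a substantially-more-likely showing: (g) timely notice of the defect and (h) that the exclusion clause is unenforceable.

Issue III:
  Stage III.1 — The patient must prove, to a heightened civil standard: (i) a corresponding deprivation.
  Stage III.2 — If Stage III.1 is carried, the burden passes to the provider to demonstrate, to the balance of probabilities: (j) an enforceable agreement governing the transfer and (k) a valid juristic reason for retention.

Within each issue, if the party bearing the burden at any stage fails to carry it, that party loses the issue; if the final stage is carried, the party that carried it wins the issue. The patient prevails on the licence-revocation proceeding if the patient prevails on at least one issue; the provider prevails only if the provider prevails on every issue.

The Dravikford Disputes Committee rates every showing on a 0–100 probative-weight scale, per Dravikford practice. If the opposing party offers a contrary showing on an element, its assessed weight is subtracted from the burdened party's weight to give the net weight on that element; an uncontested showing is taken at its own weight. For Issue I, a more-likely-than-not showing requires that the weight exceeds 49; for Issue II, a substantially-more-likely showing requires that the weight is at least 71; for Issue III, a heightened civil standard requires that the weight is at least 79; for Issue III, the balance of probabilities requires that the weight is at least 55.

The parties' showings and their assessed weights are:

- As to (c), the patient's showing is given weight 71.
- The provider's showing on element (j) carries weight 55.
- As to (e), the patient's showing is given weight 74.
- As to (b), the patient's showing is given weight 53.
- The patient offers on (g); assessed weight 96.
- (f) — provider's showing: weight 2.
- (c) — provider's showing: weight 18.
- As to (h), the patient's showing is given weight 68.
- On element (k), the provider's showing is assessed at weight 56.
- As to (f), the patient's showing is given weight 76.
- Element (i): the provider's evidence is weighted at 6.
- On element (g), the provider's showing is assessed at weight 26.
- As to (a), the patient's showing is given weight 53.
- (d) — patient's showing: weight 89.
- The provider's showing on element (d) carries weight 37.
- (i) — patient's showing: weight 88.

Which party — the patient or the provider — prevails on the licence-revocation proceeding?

patient

— Issue I —
Stage I.1 (patient, a more-likely-than-not showing, weight exceeds 49): (a) 53 > 49 — meets; (b) 53 > 49 — meets.
  Stage I.1 carried; the burden remains with the patient.
Stage I.2 (patient, a more-likely-than-not showing, weight exceeds 49): (c) net 71−18=53 > 49 — meets; (d) net 89−37=52 > 49 — meets.
  Stage I.2 carried; the final stage is satisfied.
All stages carried — the patient prevails on this issue.
— Issue II —
Stage II.1 (patient, a substantially-more-likely showing, weight is at least 71): (e) 74 ≥ 71 — meets; (f) net 76−2=74 ≥ 71 — meets.
  Stage II.1 carried; the burden remains with the patient.
Stage II.2 (patient, a substantially-more-likely showing, weight is at least 71): (g) net 96−26=70 < 71 — fails; (h) 68 < 71 — fails.
  The patient does not carry Stage II.2.
So the provider prevails on this issue.
— Issue III —
At Stage III.1 the patient must meet a heightened civil standard (weight is at least 79): on (i) the weight is 88 less the opposing 6 gives net 82, which does reach 79, so (i) meets the standard.
  Stage III.1 carried; the burden shifts to the provider.
At Stage III.2 the provider must meet the balance of probabilities (weight is at least 55): on (j) the weight is 55, ≥ 55, so (j) meets the standard; on (k) the weight is 56, ≥ 55, so (k) meets the standard.
  All elements met at the final stage.
Every stage carried; the provider prevails on this issue.
Per-issue: Issue I → patient; Issue II → provider; Issue III → provider. The patient must prevail on at least one issue; overall, the patient prevails.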